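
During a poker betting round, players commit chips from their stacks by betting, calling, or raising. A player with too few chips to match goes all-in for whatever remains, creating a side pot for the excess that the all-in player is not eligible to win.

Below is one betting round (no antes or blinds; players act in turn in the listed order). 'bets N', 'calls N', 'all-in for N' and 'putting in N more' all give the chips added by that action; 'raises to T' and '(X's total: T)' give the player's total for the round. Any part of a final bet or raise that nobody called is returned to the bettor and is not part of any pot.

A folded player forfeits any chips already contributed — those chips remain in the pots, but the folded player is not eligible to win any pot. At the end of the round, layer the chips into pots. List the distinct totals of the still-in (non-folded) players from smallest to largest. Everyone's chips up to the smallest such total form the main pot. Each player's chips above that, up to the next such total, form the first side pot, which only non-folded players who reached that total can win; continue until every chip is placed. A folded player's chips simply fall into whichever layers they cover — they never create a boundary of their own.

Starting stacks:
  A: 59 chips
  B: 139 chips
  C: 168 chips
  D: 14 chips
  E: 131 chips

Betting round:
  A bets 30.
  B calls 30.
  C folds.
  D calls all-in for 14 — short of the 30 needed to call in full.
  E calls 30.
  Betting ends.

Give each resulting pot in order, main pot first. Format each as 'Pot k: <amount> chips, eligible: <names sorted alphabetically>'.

Contributions: A=30, B=30, D=14, E=30
Folded: C
Pot levels (distinct totals of non-folded players): 14, 30
Layer 1-14: 14 each from A, B, D, E = 14*4 = 56 chips; eligible A, B, D, E
Layer 15-30: 16 each from A, B, E = 16*3 = 48 chips; eligible A, B, E

Pot 1: 56 chips, eligible: A, B, D, E
Pot 2: 48 chips, eligible: A, B, E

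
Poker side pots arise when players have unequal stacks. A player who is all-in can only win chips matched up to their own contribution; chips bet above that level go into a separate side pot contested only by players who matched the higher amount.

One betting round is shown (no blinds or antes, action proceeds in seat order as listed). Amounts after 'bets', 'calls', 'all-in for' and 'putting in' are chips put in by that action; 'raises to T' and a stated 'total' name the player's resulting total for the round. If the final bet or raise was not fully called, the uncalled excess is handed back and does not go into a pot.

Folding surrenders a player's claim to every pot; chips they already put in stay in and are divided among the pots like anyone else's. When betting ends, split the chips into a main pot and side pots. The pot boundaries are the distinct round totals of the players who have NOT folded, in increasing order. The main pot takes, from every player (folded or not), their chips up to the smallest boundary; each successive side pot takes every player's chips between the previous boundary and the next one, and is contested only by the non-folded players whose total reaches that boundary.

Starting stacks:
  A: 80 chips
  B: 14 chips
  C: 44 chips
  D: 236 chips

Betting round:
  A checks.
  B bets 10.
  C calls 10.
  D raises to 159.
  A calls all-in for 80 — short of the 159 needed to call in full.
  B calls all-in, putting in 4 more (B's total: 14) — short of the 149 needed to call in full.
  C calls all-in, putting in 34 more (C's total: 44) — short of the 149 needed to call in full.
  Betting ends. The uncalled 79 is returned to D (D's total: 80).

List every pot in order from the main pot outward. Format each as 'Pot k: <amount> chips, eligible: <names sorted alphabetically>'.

Contributions (after 79 returned to D): A=80, B=14, C=44, D=80
Pot levels (distinct totals of non-folded players): 14, 44, 80
Layer 1-14: 14 each from A, B, C, D = 14*4 = 56 chips; eligible A, B, C, D
Layer 15-44: 30 each from A, C, D = 30*3 = 90 chips; eligible A, C, D
Layer 45-80: 36 each from A, D = 36*2 = 72 chips; eligible A, D

Pot 1: 56 chips, eligible: A, B, C, D
Pot 2: 90 chips, eligible: A, C, D
Pot 3: 72 chips, eligible: A, D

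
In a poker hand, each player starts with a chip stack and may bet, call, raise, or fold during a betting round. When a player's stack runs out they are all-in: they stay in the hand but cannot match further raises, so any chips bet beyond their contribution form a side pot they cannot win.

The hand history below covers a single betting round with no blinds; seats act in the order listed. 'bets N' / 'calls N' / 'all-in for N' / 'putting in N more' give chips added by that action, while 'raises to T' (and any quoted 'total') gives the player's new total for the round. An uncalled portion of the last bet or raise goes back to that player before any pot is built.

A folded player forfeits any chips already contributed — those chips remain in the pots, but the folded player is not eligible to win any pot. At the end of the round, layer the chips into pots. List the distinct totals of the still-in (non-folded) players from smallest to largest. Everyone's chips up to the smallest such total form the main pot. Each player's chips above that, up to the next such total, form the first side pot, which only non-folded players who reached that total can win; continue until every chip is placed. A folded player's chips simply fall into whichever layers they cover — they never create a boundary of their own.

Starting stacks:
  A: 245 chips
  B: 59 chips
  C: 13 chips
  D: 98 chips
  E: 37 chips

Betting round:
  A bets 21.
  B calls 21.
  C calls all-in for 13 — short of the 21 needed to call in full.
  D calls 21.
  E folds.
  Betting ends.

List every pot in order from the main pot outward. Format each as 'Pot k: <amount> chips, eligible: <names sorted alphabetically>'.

Contributions: A=21, B=21, C=13, D=21
Folded: E
Pot levels (distinct totals of non-folded players): 13, 21
Layer 1-13: 13 each from A, B, C, D = 13*4 = 52 chips; eligible A, B, C, D
Layer 14-21: 8 each from A, B, D = 8*3 = 24 chips; eligible A, B, D

Pot 1: 52 chips, eligible: A, B, C, D
Pot 2: 24 chips, eligible: A, B, D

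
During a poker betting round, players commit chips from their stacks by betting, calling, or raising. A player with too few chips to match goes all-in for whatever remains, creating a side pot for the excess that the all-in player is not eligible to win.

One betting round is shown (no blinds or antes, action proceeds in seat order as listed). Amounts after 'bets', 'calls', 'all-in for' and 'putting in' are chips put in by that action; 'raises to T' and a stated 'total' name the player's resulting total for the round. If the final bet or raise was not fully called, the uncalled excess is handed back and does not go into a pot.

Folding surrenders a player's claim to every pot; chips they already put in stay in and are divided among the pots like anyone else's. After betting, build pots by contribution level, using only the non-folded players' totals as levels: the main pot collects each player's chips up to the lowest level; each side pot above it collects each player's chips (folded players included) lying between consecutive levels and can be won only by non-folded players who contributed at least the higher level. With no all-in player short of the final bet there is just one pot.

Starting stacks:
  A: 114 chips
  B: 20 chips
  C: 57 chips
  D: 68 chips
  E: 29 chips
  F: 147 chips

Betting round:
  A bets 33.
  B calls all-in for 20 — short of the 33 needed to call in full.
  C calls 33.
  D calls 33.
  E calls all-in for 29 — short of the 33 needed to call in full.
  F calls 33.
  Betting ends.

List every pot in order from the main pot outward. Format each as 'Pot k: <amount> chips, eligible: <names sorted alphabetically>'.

Pot 1: 120 chips, eligible: A, B, C, D, E, F
Pot 2: 45 chips, eligible: A, C, D, E, F
Pot 3: 16 chips, eligible: A, C, D, F

Derivation:
Contributions: A=33, B=20, C=33, D=33, E=29, F=33
Pot levels (distinct totals of non-folded players): 20, 29, 33
Layer 1-20: 20 each from A, B, C, D, E, F = 20*6 = 120 chips; eligible A, B, C, D, E, F
Layer 21-29: 9 each from A, C, D, E, F = 9*5 = 45 chips; eligible A, C, D, E, F
Layer 30-33: 4 each from A, C, D, F = 4*4 = 16 chips; eligible A, C, D, F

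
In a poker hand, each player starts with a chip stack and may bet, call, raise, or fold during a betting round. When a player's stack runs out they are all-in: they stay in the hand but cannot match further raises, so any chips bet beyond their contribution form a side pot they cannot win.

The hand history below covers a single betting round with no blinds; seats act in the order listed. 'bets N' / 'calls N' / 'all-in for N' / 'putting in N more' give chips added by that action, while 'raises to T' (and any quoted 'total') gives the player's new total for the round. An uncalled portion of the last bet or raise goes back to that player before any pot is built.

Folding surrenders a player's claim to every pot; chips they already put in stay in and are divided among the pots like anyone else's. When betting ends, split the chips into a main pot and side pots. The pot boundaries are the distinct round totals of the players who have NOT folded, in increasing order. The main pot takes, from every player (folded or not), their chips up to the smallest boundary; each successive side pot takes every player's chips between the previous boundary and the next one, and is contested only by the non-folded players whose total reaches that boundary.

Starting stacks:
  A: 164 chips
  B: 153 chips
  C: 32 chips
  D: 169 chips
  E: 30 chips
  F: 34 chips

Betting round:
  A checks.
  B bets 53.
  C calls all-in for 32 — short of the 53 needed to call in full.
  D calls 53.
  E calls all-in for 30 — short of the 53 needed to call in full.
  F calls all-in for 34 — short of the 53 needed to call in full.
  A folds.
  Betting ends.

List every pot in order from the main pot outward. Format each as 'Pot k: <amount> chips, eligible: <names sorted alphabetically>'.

Contributions: B=53, C=32, D=53, E=30, F=34
Folded: A
Pot levels (distinct totals of non-folded players): 30, 32, 34, 53
Layer 1-30: 30 each from B, C, D, E, F = 30*5 = 150 chips; eligible B, C, D, E, F
Layer 31-32: 2 each from B, C, D, F = 2*4 = 8 chips; eligible B, C, D, F
Layer 33-34: 2 each from B, D, F = 2*3 = 6 chips; eligible B, D, F
Layer 35-53: 19 each from B, D = 19*2 = 38 chips; eligible B, D

Pot 1: 150 chips, eligible: B, C, D, E, F
Pot 2: 8 chips, eligible: B, C, D, F
Pot 3: 6 chips, eligible: B, D, F
Pot 4: 38 chips, eligible: B, D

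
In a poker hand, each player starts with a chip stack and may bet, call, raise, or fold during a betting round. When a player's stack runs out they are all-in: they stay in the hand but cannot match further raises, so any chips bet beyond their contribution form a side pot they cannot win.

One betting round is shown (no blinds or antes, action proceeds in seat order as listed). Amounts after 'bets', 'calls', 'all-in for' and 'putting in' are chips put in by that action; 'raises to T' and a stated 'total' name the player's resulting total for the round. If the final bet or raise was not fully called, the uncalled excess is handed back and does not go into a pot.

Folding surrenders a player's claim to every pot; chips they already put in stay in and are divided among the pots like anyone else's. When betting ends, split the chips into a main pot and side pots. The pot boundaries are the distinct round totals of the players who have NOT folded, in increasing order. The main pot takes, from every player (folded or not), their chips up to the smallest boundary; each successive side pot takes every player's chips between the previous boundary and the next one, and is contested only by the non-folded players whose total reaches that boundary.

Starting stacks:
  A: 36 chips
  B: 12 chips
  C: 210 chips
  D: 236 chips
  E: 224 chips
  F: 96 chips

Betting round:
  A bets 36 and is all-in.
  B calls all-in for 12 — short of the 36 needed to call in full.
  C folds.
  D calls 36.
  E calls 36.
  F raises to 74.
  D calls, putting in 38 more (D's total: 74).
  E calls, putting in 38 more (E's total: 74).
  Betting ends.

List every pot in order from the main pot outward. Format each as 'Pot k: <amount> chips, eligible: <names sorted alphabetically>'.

Pot 1: 60 chips, eligible: A, B, D, E, F
Pot 2: 96 chips, eligible: A, D, E, F
Pot 3: 114 chips, eligible: D, E, F

Derivation:
Contributions: A=36, B=12, D=74, E=74, F=74
Folded: C
Pot levels (distinct totals of non-folded players): 12, 36, 74
Layer 1-12: 12 each from A, B, D, E, F = 12*5 = 60 chips; eligible A, B, D, E, F
Layer 13-36: 24 each from A, D, E, F = 24*4 = 96 chips; eligible A, D, E, F
Layer 37-74: 38 each from D, E, F = 38*3 = 114 chips; eligible D, E, F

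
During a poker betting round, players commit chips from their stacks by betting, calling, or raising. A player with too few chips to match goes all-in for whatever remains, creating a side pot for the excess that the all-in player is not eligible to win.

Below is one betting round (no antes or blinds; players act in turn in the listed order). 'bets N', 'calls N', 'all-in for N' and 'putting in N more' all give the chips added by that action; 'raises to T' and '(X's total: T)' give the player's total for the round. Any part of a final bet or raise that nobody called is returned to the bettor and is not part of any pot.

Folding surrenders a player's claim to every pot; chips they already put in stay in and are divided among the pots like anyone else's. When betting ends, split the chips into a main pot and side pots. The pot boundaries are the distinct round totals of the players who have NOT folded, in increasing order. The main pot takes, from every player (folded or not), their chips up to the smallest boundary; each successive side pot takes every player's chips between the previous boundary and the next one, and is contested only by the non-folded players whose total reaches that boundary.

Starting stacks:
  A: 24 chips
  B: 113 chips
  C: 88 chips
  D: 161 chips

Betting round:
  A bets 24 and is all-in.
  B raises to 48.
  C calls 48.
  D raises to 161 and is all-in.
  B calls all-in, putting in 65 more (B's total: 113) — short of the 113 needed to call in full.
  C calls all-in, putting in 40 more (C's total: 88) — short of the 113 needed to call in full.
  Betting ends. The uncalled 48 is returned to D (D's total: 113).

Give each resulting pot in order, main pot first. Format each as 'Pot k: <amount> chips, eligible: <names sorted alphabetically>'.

Contributions (after 48 returned to D): A=24, B=113, C=88, D=113
Pot levels (distinct totals of non-folded players): 24, 88, 113
Layer 1-24: 24 each from A, B, C, D = 24*4 = 96 chips; eligible A, B, C, D
Layer 25-88: 64 each from B, C, D = 64*3 = 192 chips; eligible B, C, D
Layer 89-113: 25 each from B, D = 25*2 = 50 chips; eligible B, D

Pot 1: 96 chips, eligible: A, B, C, D
Pot 2: 192 chips, eligible: B, C, D
Pot 3: 50 chips, eligible: B, D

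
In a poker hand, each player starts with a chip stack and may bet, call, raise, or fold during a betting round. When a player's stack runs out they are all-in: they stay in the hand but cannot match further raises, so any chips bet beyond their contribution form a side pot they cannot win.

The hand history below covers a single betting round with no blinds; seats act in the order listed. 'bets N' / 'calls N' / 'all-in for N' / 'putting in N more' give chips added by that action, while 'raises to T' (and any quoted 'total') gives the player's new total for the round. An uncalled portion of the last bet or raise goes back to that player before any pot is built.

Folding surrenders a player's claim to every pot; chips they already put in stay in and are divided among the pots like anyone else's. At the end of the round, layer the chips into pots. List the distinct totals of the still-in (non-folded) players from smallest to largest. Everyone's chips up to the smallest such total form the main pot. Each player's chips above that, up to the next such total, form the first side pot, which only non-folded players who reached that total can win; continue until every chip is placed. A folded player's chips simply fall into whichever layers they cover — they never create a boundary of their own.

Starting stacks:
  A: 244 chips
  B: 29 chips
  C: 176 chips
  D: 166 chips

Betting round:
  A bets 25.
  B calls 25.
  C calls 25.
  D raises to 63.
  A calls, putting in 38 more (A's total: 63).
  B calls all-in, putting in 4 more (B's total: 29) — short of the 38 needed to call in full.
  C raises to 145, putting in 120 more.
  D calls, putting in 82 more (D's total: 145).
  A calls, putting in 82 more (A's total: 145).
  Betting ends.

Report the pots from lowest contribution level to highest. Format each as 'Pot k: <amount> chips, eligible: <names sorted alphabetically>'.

Contributions: A=145, B=29, C=145, D=145
Pot levels (distinct totals of non-folded players): 29, 145
Layer 1-29: 29 each from A, B, C, D = 29*4 = 116 chips; eligible A, B, C, D
Layer 30-145: 116 each from A, C, D = 116*3 = 348 chips; eligible A, C, D

Pot 1: 116 chips, eligible: A, B, C, D
Pot 2: 348 chips, eligible: A, C, D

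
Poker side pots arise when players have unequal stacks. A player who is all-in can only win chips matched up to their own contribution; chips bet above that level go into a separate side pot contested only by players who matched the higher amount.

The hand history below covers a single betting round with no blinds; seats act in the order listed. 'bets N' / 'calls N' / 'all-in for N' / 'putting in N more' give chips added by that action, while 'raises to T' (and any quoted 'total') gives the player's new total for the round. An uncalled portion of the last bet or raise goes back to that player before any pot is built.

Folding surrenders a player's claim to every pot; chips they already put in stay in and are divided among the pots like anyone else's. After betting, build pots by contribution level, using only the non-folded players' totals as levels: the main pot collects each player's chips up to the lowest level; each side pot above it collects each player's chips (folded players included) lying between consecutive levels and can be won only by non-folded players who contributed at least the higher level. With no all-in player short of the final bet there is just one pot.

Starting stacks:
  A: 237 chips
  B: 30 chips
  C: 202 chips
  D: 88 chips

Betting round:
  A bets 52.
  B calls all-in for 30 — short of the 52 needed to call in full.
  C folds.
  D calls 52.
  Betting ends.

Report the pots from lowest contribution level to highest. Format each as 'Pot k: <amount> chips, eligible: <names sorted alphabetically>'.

Pot 1: 90 chips, eligible: A, B, D
Pot 2: 44 chips, eligible: A, D

Derivation:
Contributions: A=52, B=30, D=52
Folded: C
Pot levels (distinct totals of non-folded players): 30, 52
Layer 1-30: 30 each from A, B, D = 30*3 = 90 chips; eligible A, B, D
Layer 31-52: 22 each from A, D = 22*2 = 44 chips; eligible A, D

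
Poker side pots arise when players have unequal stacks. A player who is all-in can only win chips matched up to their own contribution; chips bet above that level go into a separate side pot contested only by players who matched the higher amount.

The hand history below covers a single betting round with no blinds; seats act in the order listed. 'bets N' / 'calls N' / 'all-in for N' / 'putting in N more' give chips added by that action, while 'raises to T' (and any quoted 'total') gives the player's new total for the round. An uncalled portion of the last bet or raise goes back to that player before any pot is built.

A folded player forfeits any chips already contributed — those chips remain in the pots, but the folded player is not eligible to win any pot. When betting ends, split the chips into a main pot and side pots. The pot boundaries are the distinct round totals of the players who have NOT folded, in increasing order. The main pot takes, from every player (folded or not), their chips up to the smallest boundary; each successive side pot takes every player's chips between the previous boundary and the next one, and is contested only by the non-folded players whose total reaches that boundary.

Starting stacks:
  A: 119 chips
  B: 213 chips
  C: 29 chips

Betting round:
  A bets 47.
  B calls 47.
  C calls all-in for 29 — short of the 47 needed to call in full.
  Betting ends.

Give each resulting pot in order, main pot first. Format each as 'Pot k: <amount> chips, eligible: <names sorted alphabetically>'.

Contributions: A=47, B=47, C=29
Pot levels (distinct totals of non-folded players): 29, 47
Layer 1-29: 29 each from A, B, C = 29*3 = 87 chips; eligible A, B, C
Layer 30-47: 18 each from A, B = 18*2 = 36 chips; eligible A, B

Pot 1: 87 chips, eligible: A, B, C
Pot 2: 36 chips, eligible: A, B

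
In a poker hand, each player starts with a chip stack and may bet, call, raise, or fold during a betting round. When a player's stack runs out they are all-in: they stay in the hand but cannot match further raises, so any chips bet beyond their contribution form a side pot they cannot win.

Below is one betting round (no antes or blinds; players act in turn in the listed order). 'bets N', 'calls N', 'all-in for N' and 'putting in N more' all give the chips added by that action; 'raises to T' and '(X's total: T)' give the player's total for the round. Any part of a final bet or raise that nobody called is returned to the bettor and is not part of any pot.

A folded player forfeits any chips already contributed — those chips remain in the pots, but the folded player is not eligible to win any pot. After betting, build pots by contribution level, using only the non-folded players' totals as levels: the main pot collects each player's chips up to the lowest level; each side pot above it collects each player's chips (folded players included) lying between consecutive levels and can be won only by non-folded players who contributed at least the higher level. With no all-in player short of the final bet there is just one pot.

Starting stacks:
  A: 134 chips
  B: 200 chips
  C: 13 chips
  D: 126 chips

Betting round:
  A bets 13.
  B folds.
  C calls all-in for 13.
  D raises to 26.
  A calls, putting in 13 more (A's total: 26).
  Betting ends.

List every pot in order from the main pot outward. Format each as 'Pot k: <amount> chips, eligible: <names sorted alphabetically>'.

Contributions: A=26, C=13, D=26
Folded: B
Pot levels (distinct totals of non-folded players): 13, 26
Layer 1-13: 13 each from A, C, D = 13*3 = 39 chips; eligible A, C, D
Layer 14-26: 13 each from A, D = 13*2 = 26 chips; eligible A, D

Pot 1: 39 chips, eligible: A, C, D
Pot 2: 26 chips, eligible: A, D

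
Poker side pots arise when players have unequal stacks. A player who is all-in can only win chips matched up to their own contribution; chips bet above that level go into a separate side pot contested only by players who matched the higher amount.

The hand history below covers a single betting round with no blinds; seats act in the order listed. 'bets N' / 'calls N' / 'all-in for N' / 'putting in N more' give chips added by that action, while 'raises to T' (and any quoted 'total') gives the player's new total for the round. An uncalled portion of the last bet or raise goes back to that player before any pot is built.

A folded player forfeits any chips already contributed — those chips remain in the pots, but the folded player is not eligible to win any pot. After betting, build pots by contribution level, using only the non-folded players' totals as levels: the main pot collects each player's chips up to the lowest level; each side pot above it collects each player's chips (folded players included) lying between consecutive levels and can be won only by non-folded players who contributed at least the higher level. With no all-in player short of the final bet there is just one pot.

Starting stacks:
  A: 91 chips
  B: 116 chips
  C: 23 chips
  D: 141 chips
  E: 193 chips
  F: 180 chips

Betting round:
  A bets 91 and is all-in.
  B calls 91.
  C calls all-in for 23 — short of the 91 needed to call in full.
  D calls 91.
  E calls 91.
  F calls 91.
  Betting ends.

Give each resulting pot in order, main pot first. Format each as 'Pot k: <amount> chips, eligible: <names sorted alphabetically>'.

Contributions: A=91, B=91, C=23, D=91, E=91, F=91
Pot levels (distinct totals of non-folded players): 23, 91
Layer 1-23: 23 each from A, B, C, D, E, F = 23*6 = 138 chips; eligible A, B, C, D, E, F
Layer 24-91: 68 each from A, B, D, E, F = 68*5 = 340 chips; eligible A, B, D, E, F

Pot 1: 138 chips, eligible: A, B, C, D, E, F
Pot 2: 340 chips, eligible: A, B, D, E, F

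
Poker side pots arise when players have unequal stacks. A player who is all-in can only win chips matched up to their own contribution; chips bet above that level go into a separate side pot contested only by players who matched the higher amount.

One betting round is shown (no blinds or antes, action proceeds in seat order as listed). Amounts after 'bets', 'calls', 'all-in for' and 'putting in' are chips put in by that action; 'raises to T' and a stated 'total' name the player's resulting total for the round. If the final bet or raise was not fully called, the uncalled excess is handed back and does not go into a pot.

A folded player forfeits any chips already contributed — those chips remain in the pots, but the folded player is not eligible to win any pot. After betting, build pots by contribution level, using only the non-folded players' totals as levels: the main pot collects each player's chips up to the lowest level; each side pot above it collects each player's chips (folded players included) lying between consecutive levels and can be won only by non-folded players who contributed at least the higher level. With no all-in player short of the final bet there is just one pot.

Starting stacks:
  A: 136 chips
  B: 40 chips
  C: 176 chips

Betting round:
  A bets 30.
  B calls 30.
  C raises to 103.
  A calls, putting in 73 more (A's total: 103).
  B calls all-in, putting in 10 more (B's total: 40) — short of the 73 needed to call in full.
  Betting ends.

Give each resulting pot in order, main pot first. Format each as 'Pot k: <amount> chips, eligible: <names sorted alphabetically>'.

Pot 1: 120 chips, eligible: A, B, C
Pot 2: 126 chips, eligible: A, C

Derivation:
Contributions: A=103, B=40, C=103
Pot levels (distinct totals of non-folded players): 40, 103
Layer 1-40: 40 each from A, B, C = 40*3 = 120 chips; eligible A, B, C
Layer 41-103: 63 each from A, C = 63*2 = 126 chips; eligible A, C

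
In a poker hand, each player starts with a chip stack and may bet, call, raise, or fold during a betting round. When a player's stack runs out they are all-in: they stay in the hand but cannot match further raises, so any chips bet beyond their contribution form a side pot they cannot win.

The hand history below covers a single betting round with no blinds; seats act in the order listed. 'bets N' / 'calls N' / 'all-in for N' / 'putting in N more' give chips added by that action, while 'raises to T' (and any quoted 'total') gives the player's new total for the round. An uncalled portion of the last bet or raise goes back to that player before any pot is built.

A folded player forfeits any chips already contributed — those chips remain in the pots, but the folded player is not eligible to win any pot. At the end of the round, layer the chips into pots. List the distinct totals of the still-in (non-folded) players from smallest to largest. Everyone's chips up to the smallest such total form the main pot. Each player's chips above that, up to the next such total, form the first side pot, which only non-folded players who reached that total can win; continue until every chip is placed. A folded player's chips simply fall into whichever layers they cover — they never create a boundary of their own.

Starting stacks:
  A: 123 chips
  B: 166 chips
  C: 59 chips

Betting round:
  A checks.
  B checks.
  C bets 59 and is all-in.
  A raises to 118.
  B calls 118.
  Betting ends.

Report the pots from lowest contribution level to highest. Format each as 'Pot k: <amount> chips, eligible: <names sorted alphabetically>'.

Pot 1: 177 chips, eligible: A, B, C
Pot 2: 118 chips, eligible: A, B

Derivation:
Contributions: A=118, B=118, C=59
Pot levels (distinct totals of non-folded players): 59, 118
Layer 1-59: 59 each from A, B, C = 59*3 = 177 chips; eligible A, B, C
Layer 60-118: 59 each from A, B = 59*2 = 118 chips; eligible A, B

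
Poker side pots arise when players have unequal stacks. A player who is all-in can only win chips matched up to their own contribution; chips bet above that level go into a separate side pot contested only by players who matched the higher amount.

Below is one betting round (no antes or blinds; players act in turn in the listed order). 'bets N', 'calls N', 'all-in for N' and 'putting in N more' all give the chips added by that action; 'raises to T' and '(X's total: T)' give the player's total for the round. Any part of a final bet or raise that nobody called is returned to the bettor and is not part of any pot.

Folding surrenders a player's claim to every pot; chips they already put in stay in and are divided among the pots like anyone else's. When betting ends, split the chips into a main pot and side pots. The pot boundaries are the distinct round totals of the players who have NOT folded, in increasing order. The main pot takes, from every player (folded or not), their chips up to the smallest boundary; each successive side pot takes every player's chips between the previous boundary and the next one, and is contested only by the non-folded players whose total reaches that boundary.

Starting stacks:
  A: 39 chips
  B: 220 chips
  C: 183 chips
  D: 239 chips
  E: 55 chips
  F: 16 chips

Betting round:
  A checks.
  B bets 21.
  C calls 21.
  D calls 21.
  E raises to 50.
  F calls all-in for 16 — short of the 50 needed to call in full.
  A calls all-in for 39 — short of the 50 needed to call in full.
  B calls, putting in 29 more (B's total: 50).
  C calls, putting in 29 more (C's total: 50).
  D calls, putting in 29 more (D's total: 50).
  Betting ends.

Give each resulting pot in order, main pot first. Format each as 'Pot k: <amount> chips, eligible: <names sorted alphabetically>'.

Contributions: A=39, B=50, C=50, D=50, E=50, F=16
Pot levels (distinct totals of non-folded players): 16, 39, 50
Layer 1-16: 16 each from A, B, C, D, E, F = 16*6 = 96 chips; eligible A, B, C, D, E, F
Layer 17-39: 23 each from A, B, C, D, E = 23*5 = 115 chips; eligible A, B, C, D, E
Layer 40-50: 11 each from B, C, D, E = 11*4 = 44 chips; eligible B, C, D, E

Pot 1: 96 chips, eligible: A, B, C, D, E, F
Pot 2: 115 chips, eligible: A, B, C, D, E
Pot 3: 44 chips, eligible: B, C, D, E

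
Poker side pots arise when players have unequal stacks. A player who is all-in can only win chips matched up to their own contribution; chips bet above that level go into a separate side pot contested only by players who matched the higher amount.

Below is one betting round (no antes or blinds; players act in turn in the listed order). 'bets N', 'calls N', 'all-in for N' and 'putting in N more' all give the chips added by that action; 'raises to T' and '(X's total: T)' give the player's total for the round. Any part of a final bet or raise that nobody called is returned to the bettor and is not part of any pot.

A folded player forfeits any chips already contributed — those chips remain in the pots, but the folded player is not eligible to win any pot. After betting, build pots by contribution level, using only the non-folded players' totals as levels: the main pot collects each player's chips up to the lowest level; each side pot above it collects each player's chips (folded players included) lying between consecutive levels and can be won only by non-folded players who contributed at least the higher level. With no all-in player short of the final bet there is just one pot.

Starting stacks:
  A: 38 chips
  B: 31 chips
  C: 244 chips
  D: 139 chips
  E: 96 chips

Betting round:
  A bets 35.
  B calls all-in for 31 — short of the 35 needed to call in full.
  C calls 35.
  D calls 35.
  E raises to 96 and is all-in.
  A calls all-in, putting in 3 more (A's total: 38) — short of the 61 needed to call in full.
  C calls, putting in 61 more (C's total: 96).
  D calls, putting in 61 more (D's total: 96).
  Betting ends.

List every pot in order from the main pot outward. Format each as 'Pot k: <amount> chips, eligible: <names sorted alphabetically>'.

Pot 1: 155 chips, eligible: A, B, C, D, E
Pot 2: 28 chips, eligible: A, C, D, E
Pot 3: 174 chips, eligible: C, D, E

Derivation:
Contributions: A=38, B=31, C=96, D=96, E=96
Pot levels (distinct totals of non-folded players): 31, 38, 96
Layer 1-31: 31 each from A, B, C, D, E = 31*5 = 155 chips; eligible A, B, C, D, E
Layer 32-38: 7 each from A, C, D, E = 7*4 = 28 chips; eligible A, C, D, E
Layer 39-96: 58 each from C, D, E = 58*3 = 174 chips; eligible C, D, E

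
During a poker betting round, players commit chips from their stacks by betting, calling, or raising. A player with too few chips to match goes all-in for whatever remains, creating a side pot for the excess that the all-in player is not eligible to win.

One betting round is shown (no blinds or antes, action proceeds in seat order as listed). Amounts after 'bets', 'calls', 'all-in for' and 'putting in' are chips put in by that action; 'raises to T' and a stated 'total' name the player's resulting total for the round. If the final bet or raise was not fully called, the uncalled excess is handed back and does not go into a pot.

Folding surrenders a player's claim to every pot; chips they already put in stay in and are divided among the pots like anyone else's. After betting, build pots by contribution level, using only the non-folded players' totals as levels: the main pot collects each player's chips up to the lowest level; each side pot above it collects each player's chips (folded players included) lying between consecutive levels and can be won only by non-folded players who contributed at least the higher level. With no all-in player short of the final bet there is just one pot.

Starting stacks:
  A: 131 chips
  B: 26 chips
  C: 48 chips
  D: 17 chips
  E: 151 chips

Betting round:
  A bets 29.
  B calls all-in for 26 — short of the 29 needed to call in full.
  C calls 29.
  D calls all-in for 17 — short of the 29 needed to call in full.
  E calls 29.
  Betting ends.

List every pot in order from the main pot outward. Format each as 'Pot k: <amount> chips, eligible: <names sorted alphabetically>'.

Pot 1: 85 chips, eligible: A, B, C, D, E
Pot 2: 36 chips, eligible: A, B, C, E
Pot 3: 9 chips, eligible: A, C, E

Derivation:
Contributions: A=29, B=26, C=29, D=17, E=29
Pot levels (distinct totals of non-folded players): 17, 26, 29
Layer 1-17: 17 each from A, B, C, D, E = 17*5 = 85 chips; eligible A, B, C, D, E
Layer 18-26: 9 each from A, B, C, E = 9*4 = 36 chips; eligible A, B, C, E
Layer 27-29: 3 each from A, C, E = 3*3 = 9 chips; eligible A, C, E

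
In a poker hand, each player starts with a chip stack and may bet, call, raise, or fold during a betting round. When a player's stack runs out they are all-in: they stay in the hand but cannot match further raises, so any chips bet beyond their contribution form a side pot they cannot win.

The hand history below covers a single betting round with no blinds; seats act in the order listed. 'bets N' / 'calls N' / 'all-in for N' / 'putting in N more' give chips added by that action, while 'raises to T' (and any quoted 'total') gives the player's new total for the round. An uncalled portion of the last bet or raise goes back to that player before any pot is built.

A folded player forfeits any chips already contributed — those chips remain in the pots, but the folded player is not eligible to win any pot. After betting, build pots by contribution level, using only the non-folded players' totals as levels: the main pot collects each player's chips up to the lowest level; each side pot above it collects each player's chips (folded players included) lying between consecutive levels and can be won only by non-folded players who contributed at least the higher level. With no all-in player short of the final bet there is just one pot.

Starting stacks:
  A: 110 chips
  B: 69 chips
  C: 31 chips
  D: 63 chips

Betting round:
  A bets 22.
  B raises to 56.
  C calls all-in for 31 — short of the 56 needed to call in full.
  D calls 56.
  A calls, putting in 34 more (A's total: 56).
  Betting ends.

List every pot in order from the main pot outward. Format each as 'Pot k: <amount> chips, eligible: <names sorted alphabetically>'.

Contributions: A=56, B=56, C=31, D=56
Pot levels (distinct totals of non-folded players): 31, 56
Layer 1-31: 31 each from A, B, C, D = 31*4 = 124 chips; eligible A, B, C, D
Layer 32-56: 25 each from A, B, D = 25*3 = 75 chips; eligible A, B, D

Pot 1: 124 chips, eligible: A, B, C, D
Pot 2: 75 chips, eligible: A, B, D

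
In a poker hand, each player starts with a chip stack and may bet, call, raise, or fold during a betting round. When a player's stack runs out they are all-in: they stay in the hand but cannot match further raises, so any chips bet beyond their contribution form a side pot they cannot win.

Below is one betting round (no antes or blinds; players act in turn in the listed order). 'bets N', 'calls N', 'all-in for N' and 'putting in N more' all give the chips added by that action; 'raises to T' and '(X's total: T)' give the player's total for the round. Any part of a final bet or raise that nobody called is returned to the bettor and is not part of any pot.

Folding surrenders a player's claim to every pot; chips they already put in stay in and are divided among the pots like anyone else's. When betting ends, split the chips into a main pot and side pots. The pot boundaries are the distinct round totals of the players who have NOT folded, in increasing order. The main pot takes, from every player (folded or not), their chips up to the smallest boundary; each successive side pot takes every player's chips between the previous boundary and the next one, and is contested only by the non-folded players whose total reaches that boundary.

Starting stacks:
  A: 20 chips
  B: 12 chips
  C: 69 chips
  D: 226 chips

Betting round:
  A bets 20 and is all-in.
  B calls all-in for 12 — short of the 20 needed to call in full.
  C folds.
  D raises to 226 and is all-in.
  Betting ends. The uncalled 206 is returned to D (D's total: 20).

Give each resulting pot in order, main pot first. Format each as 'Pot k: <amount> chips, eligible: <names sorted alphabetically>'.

Contributions (after 206 returned to D): A=20, B=12, D=20
Folded: C
Pot levels (distinct totals of non-folded players): 12, 20
Layer 1-12: 12 each from A, B, D = 12*3 = 36 chips; eligible A, B, D
Layer 13-20: 8 each from A, D = 8*2 = 16 chips; eligible A, D

Pot 1: 36 chips, eligible: A, B, D
Pot 2: 16 chips, eligible: A, D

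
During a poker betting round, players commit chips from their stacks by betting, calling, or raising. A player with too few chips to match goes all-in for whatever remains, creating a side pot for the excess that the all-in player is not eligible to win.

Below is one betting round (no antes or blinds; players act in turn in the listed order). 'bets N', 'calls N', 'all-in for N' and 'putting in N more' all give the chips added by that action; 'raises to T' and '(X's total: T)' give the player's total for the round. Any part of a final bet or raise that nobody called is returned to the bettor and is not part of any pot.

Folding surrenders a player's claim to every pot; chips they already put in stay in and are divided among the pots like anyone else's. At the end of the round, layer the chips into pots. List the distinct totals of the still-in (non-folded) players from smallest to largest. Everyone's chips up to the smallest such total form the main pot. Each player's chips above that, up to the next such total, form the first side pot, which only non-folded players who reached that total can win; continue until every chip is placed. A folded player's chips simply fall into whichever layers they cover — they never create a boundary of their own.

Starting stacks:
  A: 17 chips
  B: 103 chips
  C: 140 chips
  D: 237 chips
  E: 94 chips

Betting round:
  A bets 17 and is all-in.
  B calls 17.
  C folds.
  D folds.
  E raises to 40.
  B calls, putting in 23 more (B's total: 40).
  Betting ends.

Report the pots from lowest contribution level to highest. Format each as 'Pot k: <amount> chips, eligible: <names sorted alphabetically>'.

Contributions: A=17, B=40, E=40
Folded: C, D
Pot levels (distinct totals of non-folded players): 17, 40
Layer 1-17: 17 each from A, B, E = 17*3 = 51 chips; eligible A, B, E
Layer 18-40: 23 each from B, E = 23*2 = 46 chips; eligible B, E

Pot 1: 51 chips, eligible: A, B, E
Pot 2: 46 chips, eligible: B, E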